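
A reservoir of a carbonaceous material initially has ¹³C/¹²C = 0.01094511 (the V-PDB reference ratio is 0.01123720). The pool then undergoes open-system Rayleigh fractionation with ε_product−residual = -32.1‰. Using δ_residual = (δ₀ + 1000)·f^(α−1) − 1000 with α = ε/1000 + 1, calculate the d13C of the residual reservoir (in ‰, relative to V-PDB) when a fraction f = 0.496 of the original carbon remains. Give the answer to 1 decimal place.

δ₀ = (0.01094511/0.01123720 − 1)×1000 = (0.974007 − 1)×1000 = -25.993‰
α − 1 = ε/1000 = -0.0321
f^(α−1) = 0.496^(-0.0321) = 1.022763
δ_res = (-25.993 + 1000) × 1.022763 − 1000 = 996.178 − 1000 = -3.82‰

-3.8‰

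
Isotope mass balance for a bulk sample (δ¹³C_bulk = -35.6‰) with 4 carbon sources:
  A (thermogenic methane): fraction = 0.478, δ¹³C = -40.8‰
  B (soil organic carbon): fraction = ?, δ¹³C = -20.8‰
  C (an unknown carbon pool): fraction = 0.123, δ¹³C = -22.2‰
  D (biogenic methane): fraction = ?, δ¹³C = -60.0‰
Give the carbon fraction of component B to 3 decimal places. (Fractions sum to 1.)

0.270

Let f_B and f_D be the unknown fractions; fractions sum to 1 so f_B + f_D = 0.399.
Mass balance: Σ fᵢ·δᵢ = δ_bulk ⇒ f_B·(-20.8) + f_D·(-60.0) = -35.6 − (-22.233) = -13.367
Substitute f_D = 0.399 − f_B:
f_B·(-20.8 − -60.0) = -13.367 − 0.399×(-60.0) = 10.573
f_B = 10.573 / 39.2 = 0.2697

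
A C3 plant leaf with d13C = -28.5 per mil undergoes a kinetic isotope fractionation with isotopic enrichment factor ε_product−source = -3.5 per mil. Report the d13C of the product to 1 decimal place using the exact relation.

To first order, δ_product ≈ δ_source + ε = -32.0 per mil.
Exactly, δ_product = (δ_source + 1000)·(ε/1000 + 1) − 1000.
δ_product = (-28.5 + 1000) × (-3.5/1000 + 1) − 1000
δ_product = -31.90 per mil

-31.9 per mil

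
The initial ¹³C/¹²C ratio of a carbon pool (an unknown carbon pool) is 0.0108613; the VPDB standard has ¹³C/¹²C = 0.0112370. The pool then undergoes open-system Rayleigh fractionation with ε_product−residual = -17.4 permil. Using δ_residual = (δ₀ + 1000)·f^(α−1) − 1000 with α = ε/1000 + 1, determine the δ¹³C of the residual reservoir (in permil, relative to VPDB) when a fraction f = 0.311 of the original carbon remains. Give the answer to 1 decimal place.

δ₀ = (0.0108613/0.0112370 − 1)×1000 = (0.966566 − 1)×1000 = -33.434 permil
α − 1 = ε/1000 = -0.0174
f^(α−1) = 0.311^(-0.0174) = 1.020530
δ_res = (-33.434 + 1000) × 1.020530 − 1000 = 986.410 − 1000 = -13.59 permil

-13.6 permil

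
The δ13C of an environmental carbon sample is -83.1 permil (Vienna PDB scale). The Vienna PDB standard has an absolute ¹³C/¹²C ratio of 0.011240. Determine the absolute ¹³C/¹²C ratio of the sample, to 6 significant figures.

0.0103060

R_sample = R_standard × (δ13C/1000 + 1)
R_sample = 0.011240 × (-83.1/1000 + 1) = 0.011240 × 0.916900
R_sample = 0.0103060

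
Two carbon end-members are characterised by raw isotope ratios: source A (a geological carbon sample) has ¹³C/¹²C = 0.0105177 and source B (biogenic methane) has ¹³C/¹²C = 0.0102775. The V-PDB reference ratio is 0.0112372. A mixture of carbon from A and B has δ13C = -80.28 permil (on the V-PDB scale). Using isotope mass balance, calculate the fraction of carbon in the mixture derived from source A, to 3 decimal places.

0.240

δ_A = (0.0105177/0.0112372 − 1)×1000 = (0.935972 − 1)×1000 = -64.028 permil
δ_B = (0.0102775/0.0112372 − 1)×1000 = (0.914596 − 1)×1000 = -85.404 permil
f_A = (δ_mix − δ_B)/(δ_A − δ_B) = (-80.28 − (-85.404))/(-64.028 − (-85.404))
f_A = 5.124 / 21.375 = 0.2397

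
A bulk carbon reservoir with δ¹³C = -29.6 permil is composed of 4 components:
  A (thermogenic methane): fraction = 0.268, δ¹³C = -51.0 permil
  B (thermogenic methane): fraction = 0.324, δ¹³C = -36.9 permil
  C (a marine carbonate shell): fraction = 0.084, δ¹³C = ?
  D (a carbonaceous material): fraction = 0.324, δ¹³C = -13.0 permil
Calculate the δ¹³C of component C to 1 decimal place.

Isotope mass balance: δ_bulk = Σ fᵢ·δᵢ.
-29.6 = 0.268×(-51.0) + 0.324×(-36.9) + 0.084×δ_C + 0.324×(-13.0)
0.084·δ_C = -29.6 − (-29.836) = 0.236
δ_C = 0.236 / 0.084 = 2.80 permil

2.8 permil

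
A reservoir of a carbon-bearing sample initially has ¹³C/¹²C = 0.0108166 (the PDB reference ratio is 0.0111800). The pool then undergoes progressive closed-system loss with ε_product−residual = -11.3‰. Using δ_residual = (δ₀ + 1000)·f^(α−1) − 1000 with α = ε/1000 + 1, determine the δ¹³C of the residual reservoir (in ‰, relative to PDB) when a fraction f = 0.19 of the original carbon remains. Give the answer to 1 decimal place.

δ₀ = (0.0108166/0.0111800 − 1)×1000 = (0.967496 − 1)×1000 = -32.504‰
α − 1 = ε/1000 = -0.0113
f^(α−1) = 0.19^(-0.0113) = 1.018943
δ_res = (-32.504 + 1000) × 1.018943 − 1000 = 985.823 − 1000 = -14.18‰

-14.2‰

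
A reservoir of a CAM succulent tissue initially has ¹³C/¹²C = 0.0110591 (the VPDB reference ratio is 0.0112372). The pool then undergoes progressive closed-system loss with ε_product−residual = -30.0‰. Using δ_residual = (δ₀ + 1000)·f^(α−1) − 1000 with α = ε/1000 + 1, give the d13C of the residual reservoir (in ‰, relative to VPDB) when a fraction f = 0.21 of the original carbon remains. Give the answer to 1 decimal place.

31.3‰

δ₀ = (0.0110591/0.0112372 − 1)×1000 = (0.984151 − 1)×1000 = -15.849‰
α − 1 = ε/1000 = -0.0300
f^(α−1) = 0.21^(-0.0300) = 1.047933
δ_res = (-15.849 + 1000) × 1.047933 − 1000 = 1031.324 − 1000 = 31.32‰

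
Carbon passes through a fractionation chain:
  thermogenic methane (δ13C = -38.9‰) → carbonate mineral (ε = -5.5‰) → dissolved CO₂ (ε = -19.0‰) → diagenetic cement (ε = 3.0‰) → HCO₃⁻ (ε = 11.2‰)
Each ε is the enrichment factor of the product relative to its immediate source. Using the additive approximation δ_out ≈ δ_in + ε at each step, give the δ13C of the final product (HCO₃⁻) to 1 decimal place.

-49.2‰

step 1: δ ≈ -38.9 + (-5.5) = -44.4‰
step 2: δ ≈ -44.4 + (-19.0) = -63.4‰
step 3: δ ≈ -63.4 + (3.0) = -60.4‰
step 4: δ ≈ -60.4 + (11.2) = -49.2‰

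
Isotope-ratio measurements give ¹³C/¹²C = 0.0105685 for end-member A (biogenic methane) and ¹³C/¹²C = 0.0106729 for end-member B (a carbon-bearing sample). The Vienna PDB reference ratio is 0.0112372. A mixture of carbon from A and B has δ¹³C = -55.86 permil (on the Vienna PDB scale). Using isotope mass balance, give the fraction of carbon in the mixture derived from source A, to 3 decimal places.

0.607

δ_A = (0.0105685/0.0112372 − 1)×1000 = (0.940492 − 1)×1000 = -59.508 permil
δ_B = (0.0106729/0.0112372 − 1)×1000 = (0.949783 − 1)×1000 = -50.217 permil
f_A = (δ_mix − δ_B)/(δ_A − δ_B) = (-55.86 − (-50.217))/(-59.508 − (-50.217))
f_A = -5.643 / -9.291 = 0.6074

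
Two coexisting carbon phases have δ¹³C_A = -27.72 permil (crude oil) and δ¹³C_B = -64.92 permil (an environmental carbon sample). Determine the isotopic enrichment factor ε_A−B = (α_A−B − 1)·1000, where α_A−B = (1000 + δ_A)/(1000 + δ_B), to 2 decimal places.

39.78 permil

α_A−B = (1000 + -27.72) / (1000 + -64.92) = 972.28 / 935.08 = 1.039783
ε_A−B = (1.039783 − 1) × 1000 = 39.783 permil
(The approximation ε ≈ δ_A − δ_B would give 37.20 permil.)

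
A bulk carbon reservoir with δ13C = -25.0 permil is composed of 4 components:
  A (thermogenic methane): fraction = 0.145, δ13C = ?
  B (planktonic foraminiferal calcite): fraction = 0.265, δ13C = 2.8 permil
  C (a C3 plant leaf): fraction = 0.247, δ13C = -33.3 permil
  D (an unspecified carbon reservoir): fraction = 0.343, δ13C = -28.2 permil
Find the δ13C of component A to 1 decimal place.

Isotope mass balance: δ_bulk = Σ fᵢ·δᵢ.
-25.0 = 0.145×δ_A + 0.265×(2.8) + 0.247×(-33.3) + 0.343×(-28.2)
0.145·δ_A = -25.0 − (-17.156) = -7.844
δ_A = -7.844 / 0.145 = -54.10 permil

-54.1 permil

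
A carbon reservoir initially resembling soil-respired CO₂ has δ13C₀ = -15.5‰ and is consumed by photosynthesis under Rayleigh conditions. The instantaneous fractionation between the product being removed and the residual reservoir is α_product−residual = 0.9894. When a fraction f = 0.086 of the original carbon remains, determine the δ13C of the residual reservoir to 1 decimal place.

Rayleigh residual: δ_res = (δ₀ + 1000)·f^(α−1) − 1000
α − 1 = -0.01060
f^(α−1) = 0.086^(-0.01060) = 1.026347
δ_res = (-15.5 + 1000) × 1.026347 − 1000 = 1010.439 − 1000 = 10.44‰

10.4‰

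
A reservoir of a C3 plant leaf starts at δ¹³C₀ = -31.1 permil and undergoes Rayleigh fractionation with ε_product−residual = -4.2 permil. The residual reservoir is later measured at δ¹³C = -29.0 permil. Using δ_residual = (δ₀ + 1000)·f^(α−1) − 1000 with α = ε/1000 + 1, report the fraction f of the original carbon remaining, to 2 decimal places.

0.60

α − 1 = ε/1000 = -0.0042
(δ_res + 1000)/(δ₀ + 1000) = (-29.0 + 1000)/(-31.1 + 1000) = 971.0/968.9 = 1.002167
f = 1.002167^(1/-0.0042) = exp(ln(1.002167)/-0.0042) = exp(0.00217/-0.0042)
f = exp(-0.5155) = 0.5972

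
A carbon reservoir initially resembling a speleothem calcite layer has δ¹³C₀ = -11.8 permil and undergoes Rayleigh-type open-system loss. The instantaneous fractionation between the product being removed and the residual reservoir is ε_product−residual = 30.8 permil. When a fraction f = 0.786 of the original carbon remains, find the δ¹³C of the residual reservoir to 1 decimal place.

Rayleigh residual: δ_res = (δ₀ + 1000)·f^(α−1) − 1000
α = ε/1000 + 1 = 1.03080, so α − 1 = 0.03080
f^(α−1) = 0.786^(0.03080) = 0.992611
δ_res = (-11.8 + 1000) × 0.992611 − 1000 = 980.898 − 1000 = -19.10 permil

-19.1 permil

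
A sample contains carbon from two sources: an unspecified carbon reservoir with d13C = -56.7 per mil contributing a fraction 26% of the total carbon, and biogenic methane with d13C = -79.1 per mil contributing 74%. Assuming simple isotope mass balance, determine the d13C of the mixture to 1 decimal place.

δ_mix = f_A·δ_A + f_B·δ_B
δ_mix = 0.26 × (-56.7) + 0.74 × (-79.1)
δ_mix = -14.74 + -58.53 = -73.28 per mil

-73.3 per mil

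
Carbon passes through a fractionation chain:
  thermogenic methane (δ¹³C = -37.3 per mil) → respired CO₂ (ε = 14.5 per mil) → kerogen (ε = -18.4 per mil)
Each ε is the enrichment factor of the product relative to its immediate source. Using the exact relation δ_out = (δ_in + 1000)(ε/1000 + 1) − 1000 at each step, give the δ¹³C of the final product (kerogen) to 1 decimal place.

-41.3 per mil

step 1: δ = (-37.30 + 1000)·(14.5/1000 + 1) − 1000 = -23.34 per mil
step 2: δ = (-23.34 + 1000)·(-18.4/1000 + 1) − 1000 = -41.31 per mil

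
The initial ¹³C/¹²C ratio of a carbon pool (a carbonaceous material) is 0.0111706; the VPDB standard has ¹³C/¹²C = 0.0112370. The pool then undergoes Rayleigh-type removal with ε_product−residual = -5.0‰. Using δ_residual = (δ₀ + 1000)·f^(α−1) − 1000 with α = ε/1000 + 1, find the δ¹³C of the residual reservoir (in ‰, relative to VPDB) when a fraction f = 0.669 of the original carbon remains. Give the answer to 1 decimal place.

δ₀ = (0.0111706/0.0112370 − 1)×1000 = (0.994091 − 1)×1000 = -5.909‰
α − 1 = ε/1000 = -0.0050
f^(α−1) = 0.669^(-0.0050) = 1.002012
δ_res = (-5.909 + 1000) × 1.002012 − 1000 = 996.091 − 1000 = -3.91‰

-3.9‰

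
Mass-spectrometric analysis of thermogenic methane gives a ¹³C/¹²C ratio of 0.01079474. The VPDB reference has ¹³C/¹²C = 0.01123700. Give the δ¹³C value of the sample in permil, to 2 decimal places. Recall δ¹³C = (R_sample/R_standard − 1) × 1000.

-39.36 permil

δ¹³C = (R_sample / R_standard − 1) × 1000
R_sample / R_standard = 0.01079474 / 0.01123700 = 0.960643
δ¹³C = (0.960643 − 1) × 1000 = -39.357 permil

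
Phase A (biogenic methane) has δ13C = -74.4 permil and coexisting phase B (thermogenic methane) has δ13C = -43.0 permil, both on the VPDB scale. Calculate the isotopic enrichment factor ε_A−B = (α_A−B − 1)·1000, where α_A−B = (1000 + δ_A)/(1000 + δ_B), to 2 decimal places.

-32.81 permil

α_A−B = (1000 + -74.4) / (1000 + -43.0) = 925.6 / 957.0 = 0.967189
ε_A−B = (0.967189 − 1) × 1000 = -32.811 permil
(The approximation ε ≈ δ_A − δ_B would give -31.4 permil.)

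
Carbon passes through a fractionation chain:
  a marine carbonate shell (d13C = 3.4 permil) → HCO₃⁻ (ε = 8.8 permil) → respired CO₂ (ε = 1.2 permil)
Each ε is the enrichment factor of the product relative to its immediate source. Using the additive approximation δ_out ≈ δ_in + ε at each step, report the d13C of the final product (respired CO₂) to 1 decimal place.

13.4 permil

step 1: δ ≈ 3.4 + (8.8) = 12.2 permil
step 2: δ ≈ 12.2 + (1.2) = 13.4 permil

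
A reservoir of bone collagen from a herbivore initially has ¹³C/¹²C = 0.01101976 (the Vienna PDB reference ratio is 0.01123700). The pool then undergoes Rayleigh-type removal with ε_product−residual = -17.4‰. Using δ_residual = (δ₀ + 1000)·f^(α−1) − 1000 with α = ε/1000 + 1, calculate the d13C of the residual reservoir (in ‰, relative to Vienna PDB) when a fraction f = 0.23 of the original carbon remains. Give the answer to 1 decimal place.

δ₀ = (0.01101976/0.01123700 − 1)×1000 = (0.980667 − 1)×1000 = -19.333‰
α − 1 = ε/1000 = -0.0174
f^(α−1) = 0.23^(-0.0174) = 1.025902
δ_res = (-19.333 + 1000) × 1.025902 − 1000 = 1006.069 − 1000 = 6.07‰

6.1‰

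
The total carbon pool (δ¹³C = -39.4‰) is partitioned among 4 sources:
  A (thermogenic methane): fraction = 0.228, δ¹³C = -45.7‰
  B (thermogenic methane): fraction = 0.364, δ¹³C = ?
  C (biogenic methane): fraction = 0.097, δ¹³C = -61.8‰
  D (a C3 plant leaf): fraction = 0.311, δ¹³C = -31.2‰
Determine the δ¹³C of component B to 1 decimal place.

-36.5‰

Isotope mass balance: δ_bulk = Σ fᵢ·δᵢ.
-39.4 = 0.228×(-45.7) + 0.364×δ_B + 0.097×(-61.8) + 0.311×(-31.2)
0.364·δ_B = -39.4 − (-26.117) = -13.283
δ_B = -13.283 / 0.364 = -36.49‰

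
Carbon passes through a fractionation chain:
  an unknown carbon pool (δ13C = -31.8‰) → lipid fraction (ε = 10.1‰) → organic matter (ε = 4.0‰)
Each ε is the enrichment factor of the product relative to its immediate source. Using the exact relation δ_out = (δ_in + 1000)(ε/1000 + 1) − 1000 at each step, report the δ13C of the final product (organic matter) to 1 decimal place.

-18.1‰

step 1: δ = (-31.80 + 1000)·(10.1/1000 + 1) − 1000 = -22.02‰
step 2: δ = (-22.02 + 1000)·(4.0/1000 + 1) − 1000 = -18.11‰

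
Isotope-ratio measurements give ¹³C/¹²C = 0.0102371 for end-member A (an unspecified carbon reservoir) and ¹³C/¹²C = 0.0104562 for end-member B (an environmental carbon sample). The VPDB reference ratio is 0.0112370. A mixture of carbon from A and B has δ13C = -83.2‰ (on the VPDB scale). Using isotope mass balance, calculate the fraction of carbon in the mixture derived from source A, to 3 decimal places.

0.703

δ_A = (0.0102371/0.0112370 − 1)×1000 = (0.911017 − 1)×1000 = -88.983‰
δ_B = (0.0104562/0.0112370 − 1)×1000 = (0.930515 − 1)×1000 = -69.485‰
f_A = (δ_mix − δ_B)/(δ_A − δ_B) = (-83.2 − (-69.485))/(-88.983 − (-69.485))
f_A = -13.715 / -19.498 = 0.7034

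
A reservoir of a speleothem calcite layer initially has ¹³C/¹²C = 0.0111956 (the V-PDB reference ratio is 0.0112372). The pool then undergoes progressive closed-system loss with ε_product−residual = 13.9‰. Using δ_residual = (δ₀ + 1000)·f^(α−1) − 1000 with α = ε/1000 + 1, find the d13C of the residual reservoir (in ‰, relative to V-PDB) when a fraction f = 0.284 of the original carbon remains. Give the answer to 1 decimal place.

-21.0‰

δ₀ = (0.0111956/0.0112372 − 1)×1000 = (0.996298 − 1)×1000 = -3.702‰
α − 1 = ε/1000 = 0.0139
f^(α−1) = 0.284^(0.0139) = 0.982655
δ_res = (-3.702 + 1000) × 0.982655 − 1000 = 979.017 − 1000 = -20.98‰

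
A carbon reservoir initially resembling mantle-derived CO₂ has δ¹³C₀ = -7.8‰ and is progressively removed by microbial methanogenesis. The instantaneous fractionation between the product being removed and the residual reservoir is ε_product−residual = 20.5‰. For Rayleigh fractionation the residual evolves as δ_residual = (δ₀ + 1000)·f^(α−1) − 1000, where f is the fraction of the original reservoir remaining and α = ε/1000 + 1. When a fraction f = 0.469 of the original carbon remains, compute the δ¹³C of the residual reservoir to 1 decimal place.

-23.1‰

Rayleigh residual: δ_res = (δ₀ + 1000)·f^(α−1) − 1000
α = ε/1000 + 1 = 1.02050, so α − 1 = 0.02050
f^(α−1) = 0.469^(0.02050) = 0.984598
δ_res = (-7.8 + 1000) × 0.984598 − 1000 = 976.918 − 1000 = -23.08‰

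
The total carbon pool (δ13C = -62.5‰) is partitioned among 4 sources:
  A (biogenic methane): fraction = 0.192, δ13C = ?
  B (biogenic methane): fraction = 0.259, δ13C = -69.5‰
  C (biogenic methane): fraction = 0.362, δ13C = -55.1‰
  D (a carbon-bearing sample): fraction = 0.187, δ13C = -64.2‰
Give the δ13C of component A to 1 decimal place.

Isotope mass balance: δ_bulk = Σ fᵢ·δᵢ.
-62.5 = 0.192×δ_A + 0.259×(-69.5) + 0.362×(-55.1) + 0.187×(-64.2)
0.192·δ_A = -62.5 − (-49.952) = -12.548
δ_A = -12.548 / 0.192 = -65.35‰

-65.4‰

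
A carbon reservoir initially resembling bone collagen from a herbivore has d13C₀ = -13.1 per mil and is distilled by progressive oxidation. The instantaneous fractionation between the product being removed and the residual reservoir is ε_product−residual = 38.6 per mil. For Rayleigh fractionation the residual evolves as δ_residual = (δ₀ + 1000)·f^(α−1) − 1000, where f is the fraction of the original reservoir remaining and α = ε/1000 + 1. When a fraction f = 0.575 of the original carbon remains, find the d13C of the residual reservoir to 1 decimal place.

Rayleigh residual: δ_res = (δ₀ + 1000)·f^(α−1) − 1000
α = ε/1000 + 1 = 1.03860, so α − 1 = 0.03860
f^(α−1) = 0.575^(0.03860) = 0.978866
δ_res = (-13.1 + 1000) × 0.978866 − 1000 = 966.043 − 1000 = -33.96 per mil

-34.0 per mil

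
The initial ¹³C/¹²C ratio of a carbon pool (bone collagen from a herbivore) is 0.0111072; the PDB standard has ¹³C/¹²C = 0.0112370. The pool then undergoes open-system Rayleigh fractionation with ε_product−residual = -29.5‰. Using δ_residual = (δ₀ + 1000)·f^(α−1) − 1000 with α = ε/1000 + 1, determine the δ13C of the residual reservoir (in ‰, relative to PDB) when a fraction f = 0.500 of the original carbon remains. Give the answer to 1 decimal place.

δ₀ = (0.0111072/0.0112370 − 1)×1000 = (0.988449 − 1)×1000 = -11.551‰
α − 1 = ε/1000 = -0.0295
f^(α−1) = 0.500^(-0.0295) = 1.020658
δ_res = (-11.551 + 1000) × 1.020658 − 1000 = 1008.869 − 1000 = 8.87‰

8.9‰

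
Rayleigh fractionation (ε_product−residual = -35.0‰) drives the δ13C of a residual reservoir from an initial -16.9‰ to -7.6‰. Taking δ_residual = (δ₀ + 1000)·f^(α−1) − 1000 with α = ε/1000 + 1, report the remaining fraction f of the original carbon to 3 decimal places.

0.764

α − 1 = ε/1000 = -0.0350
(δ_res + 1000)/(δ₀ + 1000) = (-7.6 + 1000)/(-16.9 + 1000) = 992.4/983.1 = 1.009460
f = 1.009460^(1/-0.0350) = exp(ln(1.009460)/-0.0350) = exp(0.00942/-0.0350)
f = exp(-0.2690) = 0.7641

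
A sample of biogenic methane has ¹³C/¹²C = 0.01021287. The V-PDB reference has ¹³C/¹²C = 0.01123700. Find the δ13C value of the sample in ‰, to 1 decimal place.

-91.1‰

δ13C = (R_sample / R_standard − 1) × 1000
R_sample / R_standard = 0.01021287 / 0.01123700 = 0.908861
δ13C = (0.908861 − 1) × 1000 = -91.14‰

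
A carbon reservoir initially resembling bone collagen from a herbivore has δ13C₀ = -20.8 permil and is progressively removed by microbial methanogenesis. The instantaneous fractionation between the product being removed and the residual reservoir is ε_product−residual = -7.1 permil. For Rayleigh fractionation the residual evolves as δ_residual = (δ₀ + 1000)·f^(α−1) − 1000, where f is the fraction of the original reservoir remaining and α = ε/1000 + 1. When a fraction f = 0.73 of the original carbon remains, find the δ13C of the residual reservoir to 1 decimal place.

-18.6 permil

Rayleigh residual: δ_res = (δ₀ + 1000)·f^(α−1) − 1000
α = ε/1000 + 1 = 0.99290, so α − 1 = -0.00710
f^(α−1) = 0.73^(-0.00710) = 1.002237
δ_res = (-20.8 + 1000) × 1.002237 − 1000 = 981.390 − 1000 = -18.61 permil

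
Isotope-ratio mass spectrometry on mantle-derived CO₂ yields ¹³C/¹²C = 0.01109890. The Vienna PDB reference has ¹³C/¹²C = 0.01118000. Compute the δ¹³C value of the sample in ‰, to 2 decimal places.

δ¹³C = (R_sample / R_standard − 1) × 1000
R_sample / R_standard = 0.01109890 / 0.01118000 = 0.992746
δ¹³C = (0.992746 − 1) × 1000 = -7.254‰

-7.25‰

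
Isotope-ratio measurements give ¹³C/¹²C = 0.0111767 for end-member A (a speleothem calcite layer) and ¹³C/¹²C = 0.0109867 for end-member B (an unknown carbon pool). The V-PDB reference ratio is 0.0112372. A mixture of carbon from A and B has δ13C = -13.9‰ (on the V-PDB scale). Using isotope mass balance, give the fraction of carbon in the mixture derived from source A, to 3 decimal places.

0.496

δ_A = (0.0111767/0.0112372 − 1)×1000 = (0.994616 − 1)×1000 = -5.384‰
δ_B = (0.0109867/0.0112372 − 1)×1000 = (0.977708 − 1)×1000 = -22.292‰
f_A = (δ_mix − δ_B)/(δ_A − δ_B) = (-13.9 − (-22.292))/(-5.384 − (-22.292))
f_A = 8.392 / 16.908 = 0.4963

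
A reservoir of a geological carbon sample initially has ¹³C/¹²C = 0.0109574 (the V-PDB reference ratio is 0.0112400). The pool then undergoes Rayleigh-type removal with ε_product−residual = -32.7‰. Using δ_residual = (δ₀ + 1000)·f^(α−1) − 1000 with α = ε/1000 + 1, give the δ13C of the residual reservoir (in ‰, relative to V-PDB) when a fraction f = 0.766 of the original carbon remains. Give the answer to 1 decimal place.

-16.6‰

δ₀ = (0.0109574/0.0112400 − 1)×1000 = (0.974858 − 1)×1000 = -25.142‰
α − 1 = ε/1000 = -0.0327
f^(α−1) = 0.766^(-0.0327) = 1.008755
δ_res = (-25.142 + 1000) × 1.008755 − 1000 = 983.393 − 1000 = -16.61‰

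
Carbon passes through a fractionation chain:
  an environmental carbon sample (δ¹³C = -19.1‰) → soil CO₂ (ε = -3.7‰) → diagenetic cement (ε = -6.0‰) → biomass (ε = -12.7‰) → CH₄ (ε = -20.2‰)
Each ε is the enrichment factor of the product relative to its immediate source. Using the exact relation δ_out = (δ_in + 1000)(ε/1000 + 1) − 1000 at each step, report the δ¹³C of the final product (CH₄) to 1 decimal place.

step 1: δ = (-19.10 + 1000)·(-3.7/1000 + 1) − 1000 = -22.73‰
step 2: δ = (-22.73 + 1000)·(-6.0/1000 + 1) − 1000 = -28.59‰
step 3: δ = (-28.59 + 1000)·(-12.7/1000 + 1) − 1000 = -40.93‰
step 4: δ = (-40.93 + 1000)·(-20.2/1000 + 1) − 1000 = -60.30‰

-60.3‰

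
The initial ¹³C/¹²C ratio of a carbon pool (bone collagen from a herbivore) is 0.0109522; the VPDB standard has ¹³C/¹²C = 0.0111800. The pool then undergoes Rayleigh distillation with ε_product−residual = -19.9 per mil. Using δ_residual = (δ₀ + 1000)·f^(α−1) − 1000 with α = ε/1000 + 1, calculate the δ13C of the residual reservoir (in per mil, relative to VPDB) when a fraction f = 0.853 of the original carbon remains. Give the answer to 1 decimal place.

-17.3 per mil

δ₀ = (0.0109522/0.0111800 − 1)×1000 = (0.979624 − 1)×1000 = -20.376 per mil
α − 1 = ε/1000 = -0.0199
f^(α−1) = 0.853^(-0.0199) = 1.003169
δ_res = (-20.376 + 1000) × 1.003169 − 1000 = 982.729 − 1000 = -17.27 per mil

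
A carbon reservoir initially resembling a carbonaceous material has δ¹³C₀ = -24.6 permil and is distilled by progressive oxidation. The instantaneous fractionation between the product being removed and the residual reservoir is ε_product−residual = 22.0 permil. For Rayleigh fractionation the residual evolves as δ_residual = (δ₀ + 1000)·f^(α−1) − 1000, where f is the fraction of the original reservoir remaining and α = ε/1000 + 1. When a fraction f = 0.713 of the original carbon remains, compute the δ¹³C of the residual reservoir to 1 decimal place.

Rayleigh residual: δ_res = (δ₀ + 1000)·f^(α−1) − 1000
α = ε/1000 + 1 = 1.02200, so α − 1 = 0.02200
f^(α−1) = 0.713^(0.02200) = 0.992586
δ_res = (-24.6 + 1000) × 0.992586 − 1000 = 968.168 − 1000 = -31.83 permil

-31.8 permil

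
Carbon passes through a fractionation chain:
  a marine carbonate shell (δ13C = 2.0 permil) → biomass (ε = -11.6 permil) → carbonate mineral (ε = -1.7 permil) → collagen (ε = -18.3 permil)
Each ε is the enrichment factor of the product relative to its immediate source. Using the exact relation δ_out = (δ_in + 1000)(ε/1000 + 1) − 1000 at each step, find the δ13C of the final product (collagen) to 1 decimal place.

step 1: δ = (2.00 + 1000)·(-11.6/1000 + 1) − 1000 = -9.62 permil
step 2: δ = (-9.62 + 1000)·(-1.7/1000 + 1) − 1000 = -11.31 permil
step 3: δ = (-11.31 + 1000)·(-18.3/1000 + 1) − 1000 = -29.40 permil

-29.4 permil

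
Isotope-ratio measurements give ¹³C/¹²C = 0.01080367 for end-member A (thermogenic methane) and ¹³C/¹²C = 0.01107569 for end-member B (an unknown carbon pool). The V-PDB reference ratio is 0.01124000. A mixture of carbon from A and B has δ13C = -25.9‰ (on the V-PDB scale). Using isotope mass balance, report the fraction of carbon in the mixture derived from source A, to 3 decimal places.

0.466

δ_A = (0.01080367/0.01124000 − 1)×1000 = (0.961181 − 1)×1000 = -38.819‰
δ_B = (0.01107569/0.01124000 − 1)×1000 = (0.985382 − 1)×1000 = -14.618‰
f_A = (δ_mix − δ_B)/(δ_A − δ_B) = (-25.9 − (-14.618))/(-38.819 − (-14.618))
f_A = -11.282 / -24.201 = 0.4662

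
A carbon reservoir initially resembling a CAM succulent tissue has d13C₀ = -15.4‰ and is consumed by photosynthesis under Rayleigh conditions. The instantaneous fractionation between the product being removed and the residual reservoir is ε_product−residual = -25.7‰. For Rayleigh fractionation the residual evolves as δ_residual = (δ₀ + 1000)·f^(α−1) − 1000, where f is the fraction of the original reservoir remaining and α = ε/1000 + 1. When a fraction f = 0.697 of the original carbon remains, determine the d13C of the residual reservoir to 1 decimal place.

-6.2‰

Rayleigh residual: δ_res = (δ₀ + 1000)·f^(α−1) − 1000
α = ε/1000 + 1 = 0.97430, so α − 1 = -0.02570
f^(α−1) = 0.697^(-0.02570) = 1.009320
δ_res = (-15.4 + 1000) × 1.009320 − 1000 = 993.777 − 1000 = -6.22‰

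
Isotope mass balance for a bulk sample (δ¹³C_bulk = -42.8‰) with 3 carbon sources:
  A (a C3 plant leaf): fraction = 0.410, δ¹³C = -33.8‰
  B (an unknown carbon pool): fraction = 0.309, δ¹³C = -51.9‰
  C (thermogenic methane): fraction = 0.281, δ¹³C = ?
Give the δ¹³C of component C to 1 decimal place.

Isotope mass balance: δ_bulk = Σ fᵢ·δᵢ.
-42.8 = 0.410×(-33.8) + 0.309×(-51.9) + 0.281×δ_C
0.281·δ_C = -42.8 − (-29.895) = -12.905
δ_C = -12.905 / 0.281 = -45.92‰

-45.9‰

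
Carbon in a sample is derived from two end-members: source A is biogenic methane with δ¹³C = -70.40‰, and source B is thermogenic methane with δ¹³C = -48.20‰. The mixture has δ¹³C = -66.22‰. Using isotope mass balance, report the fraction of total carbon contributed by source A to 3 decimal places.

0.812

δ_mix = f_A·δ_A + (1 − f_A)·δ_B  ⇒  f_A = (δ_mix − δ_B)/(δ_A − δ_B)
f_A = (-66.22 − (-48.20)) / (-70.40 − (-48.20))
f_A = -18.02 / -22.20 = 0.8117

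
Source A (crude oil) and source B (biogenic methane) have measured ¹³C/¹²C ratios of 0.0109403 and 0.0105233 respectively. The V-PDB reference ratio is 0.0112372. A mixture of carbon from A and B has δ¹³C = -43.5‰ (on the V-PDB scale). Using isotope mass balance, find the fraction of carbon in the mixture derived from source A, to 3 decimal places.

0.540

δ_A = (0.0109403/0.0112372 − 1)×1000 = (0.973579 − 1)×1000 = -26.421‰
δ_B = (0.0105233/0.0112372 − 1)×1000 = (0.936470 − 1)×1000 = -63.530‰
f_A = (δ_mix − δ_B)/(δ_A − δ_B) = (-43.5 − (-63.530))/(-26.421 − (-63.530))
f_A = 20.030 / 37.109 = 0.5398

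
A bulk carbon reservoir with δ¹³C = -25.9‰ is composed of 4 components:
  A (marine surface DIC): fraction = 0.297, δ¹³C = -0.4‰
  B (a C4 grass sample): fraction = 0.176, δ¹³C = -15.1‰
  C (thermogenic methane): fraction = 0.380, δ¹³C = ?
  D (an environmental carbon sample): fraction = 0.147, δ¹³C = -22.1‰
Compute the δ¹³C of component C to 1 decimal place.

Isotope mass balance: δ_bulk = Σ fᵢ·δᵢ.
-25.9 = 0.297×(-0.4) + 0.176×(-15.1) + 0.380×δ_C + 0.147×(-22.1)
0.380·δ_C = -25.9 − (-6.025) = -19.875
δ_C = -19.875 / 0.380 = -52.30‰

-52.3‰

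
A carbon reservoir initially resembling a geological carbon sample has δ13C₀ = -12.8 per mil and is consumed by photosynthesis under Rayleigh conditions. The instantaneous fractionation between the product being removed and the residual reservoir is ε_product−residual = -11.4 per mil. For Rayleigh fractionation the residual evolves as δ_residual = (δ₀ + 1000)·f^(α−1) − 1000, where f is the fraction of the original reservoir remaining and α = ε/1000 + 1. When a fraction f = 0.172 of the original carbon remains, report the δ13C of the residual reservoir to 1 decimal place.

Rayleigh residual: δ_res = (δ₀ + 1000)·f^(α−1) − 1000
α = ε/1000 + 1 = 0.98860, so α − 1 = -0.01140
f^(α−1) = 0.172^(-0.01140) = 1.020270
δ_res = (-12.8 + 1000) × 1.020270 − 1000 = 1007.210 − 1000 = 7.21 per mil

7.2 per mil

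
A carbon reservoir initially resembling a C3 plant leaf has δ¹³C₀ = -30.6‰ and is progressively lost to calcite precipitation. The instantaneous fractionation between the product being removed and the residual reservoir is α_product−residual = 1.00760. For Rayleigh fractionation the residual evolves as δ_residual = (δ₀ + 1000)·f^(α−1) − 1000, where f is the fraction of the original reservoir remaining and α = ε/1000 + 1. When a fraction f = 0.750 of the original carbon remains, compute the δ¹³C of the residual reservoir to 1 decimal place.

-32.7‰

Rayleigh residual: δ_res = (δ₀ + 1000)·f^(α−1) − 1000
α − 1 = 0.00760
f^(α−1) = 0.750^(0.00760) = 0.997816
δ_res = (-30.6 + 1000) × 0.997816 − 1000 = 967.283 − 1000 = -32.72‰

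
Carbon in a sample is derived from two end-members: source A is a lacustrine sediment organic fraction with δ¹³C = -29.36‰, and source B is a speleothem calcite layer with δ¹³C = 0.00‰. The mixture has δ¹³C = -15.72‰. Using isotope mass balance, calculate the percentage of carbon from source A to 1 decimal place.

53.5%

δ_mix = f_A·δ_A + (1 − f_A)·δ_B  ⇒  f_A = (δ_mix − δ_B)/(δ_A − δ_B)
f_A = (-15.72 − (0.00)) / (-29.36 − (0.00))
f_A = -15.72 / -29.36 = 0.5354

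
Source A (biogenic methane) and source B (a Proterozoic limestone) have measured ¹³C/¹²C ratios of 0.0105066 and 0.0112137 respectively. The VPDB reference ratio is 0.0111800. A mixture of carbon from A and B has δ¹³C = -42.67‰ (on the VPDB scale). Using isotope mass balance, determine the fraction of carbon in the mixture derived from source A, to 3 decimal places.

0.722

δ_A = (0.0105066/0.0111800 − 1)×1000 = (0.939767 − 1)×1000 = -60.233‰
δ_B = (0.0112137/0.0111800 − 1)×1000 = (1.003014 − 1)×1000 = 3.014‰
f_A = (δ_mix − δ_B)/(δ_A − δ_B) = (-42.67 − (3.014))/(-60.233 − (3.014))
f_A = -45.684 / -63.247 = 0.7223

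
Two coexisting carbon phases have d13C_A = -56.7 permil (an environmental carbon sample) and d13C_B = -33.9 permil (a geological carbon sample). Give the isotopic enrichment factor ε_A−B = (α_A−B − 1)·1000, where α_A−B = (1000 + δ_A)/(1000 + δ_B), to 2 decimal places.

α_A−B = (1000 + -56.7) / (1000 + -33.9) = 943.3 / 966.1 = 0.976400
ε_A−B = (0.976400 − 1) × 1000 = -23.600 permil
(The approximation ε ≈ δ_A − δ_B would give -22.8 permil.)

-23.60 permil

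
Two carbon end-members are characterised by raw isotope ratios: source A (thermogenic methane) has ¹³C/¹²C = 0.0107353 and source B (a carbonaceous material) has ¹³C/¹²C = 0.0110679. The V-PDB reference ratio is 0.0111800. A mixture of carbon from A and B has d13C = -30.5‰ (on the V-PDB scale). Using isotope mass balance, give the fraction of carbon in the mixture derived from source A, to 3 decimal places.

0.688

δ_A = (0.0107353/0.0111800 − 1)×1000 = (0.960224 − 1)×1000 = -39.776‰
δ_B = (0.0110679/0.0111800 − 1)×1000 = (0.989973 − 1)×1000 = -10.027‰
f_A = (δ_mix − δ_B)/(δ_A − δ_B) = (-30.5 − (-10.027))/(-39.776 − (-10.027))
f_A = -20.473 / -29.750 = 0.6882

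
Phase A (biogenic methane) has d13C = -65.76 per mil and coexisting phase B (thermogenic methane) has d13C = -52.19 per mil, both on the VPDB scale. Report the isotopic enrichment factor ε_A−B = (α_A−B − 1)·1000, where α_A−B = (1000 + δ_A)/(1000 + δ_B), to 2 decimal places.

α_A−B = (1000 + -65.76) / (1000 + -52.19) = 934.24 / 947.81 = 0.985683
ε_A−B = (0.985683 − 1) × 1000 = -14.317 per mil
(The approximation ε ≈ δ_A − δ_B would give -13.57 per mil.)

-14.32 per mil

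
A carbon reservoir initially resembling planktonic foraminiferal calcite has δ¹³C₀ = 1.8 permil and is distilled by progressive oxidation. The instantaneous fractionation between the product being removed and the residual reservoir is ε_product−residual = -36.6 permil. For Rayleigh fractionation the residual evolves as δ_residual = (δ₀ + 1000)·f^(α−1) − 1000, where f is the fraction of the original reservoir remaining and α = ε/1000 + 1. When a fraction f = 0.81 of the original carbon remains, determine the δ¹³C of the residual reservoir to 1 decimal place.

9.6 permil

Rayleigh residual: δ_res = (δ₀ + 1000)·f^(α−1) − 1000
α = ε/1000 + 1 = 0.96340, so α − 1 = -0.03660
f^(α−1) = 0.81^(-0.03660) = 1.007742
δ_res = (1.8 + 1000) × 1.007742 − 1000 = 1009.556 − 1000 = 9.56 permil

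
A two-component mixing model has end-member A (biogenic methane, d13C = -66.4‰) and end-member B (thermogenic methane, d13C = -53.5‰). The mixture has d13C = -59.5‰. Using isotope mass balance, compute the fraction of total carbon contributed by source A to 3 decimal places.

δ_mix = f_A·δ_A + (1 − f_A)·δ_B  ⇒  f_A = (δ_mix − δ_B)/(δ_A − δ_B)
f_A = (-59.5 − (-53.5)) / (-66.4 − (-53.5))
f_A = -6.0 / -12.9 = 0.4651

0.465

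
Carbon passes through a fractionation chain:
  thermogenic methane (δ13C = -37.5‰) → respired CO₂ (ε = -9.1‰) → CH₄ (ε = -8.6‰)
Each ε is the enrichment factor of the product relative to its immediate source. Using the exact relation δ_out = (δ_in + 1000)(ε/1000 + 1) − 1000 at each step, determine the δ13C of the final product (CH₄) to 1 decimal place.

step 1: δ = (-37.50 + 1000)·(-9.1/1000 + 1) − 1000 = -46.26‰
step 2: δ = (-46.26 + 1000)·(-8.6/1000 + 1) − 1000 = -54.46‰

-54.5‰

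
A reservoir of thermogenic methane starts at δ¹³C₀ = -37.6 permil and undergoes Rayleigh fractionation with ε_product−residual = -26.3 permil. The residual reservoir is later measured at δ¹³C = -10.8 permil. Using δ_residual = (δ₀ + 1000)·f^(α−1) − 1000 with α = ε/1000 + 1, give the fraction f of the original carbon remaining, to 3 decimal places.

0.352

α − 1 = ε/1000 = -0.0263
(δ_res + 1000)/(δ₀ + 1000) = (-10.8 + 1000)/(-37.6 + 1000) = 989.2/962.4 = 1.027847
f = 1.027847^(1/-0.0263) = exp(ln(1.027847)/-0.0263) = exp(0.02747/-0.0263)
f = exp(-1.0443) = 0.3519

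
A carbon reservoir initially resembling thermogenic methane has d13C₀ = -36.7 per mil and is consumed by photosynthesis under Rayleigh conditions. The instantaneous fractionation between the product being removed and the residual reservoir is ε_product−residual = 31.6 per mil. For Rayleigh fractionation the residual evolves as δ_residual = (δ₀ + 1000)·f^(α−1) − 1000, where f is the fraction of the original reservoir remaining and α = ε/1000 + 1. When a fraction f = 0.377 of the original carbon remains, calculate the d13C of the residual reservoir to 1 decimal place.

Rayleigh residual: δ_res = (δ₀ + 1000)·f^(α−1) − 1000
α = ε/1000 + 1 = 1.03160, so α − 1 = 0.03160
f^(α−1) = 0.377^(0.03160) = 0.969644
δ_res = (-36.7 + 1000) × 0.969644 − 1000 = 934.058 − 1000 = -65.94 per mil

-65.9 per mil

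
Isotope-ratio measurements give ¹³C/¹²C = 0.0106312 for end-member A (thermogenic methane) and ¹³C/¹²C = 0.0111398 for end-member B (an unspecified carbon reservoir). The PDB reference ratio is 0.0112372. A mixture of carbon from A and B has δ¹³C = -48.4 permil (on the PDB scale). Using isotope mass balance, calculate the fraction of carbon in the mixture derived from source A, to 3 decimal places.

δ_A = (0.0106312/0.0112372 − 1)×1000 = (0.946072 − 1)×1000 = -53.928 permil
δ_B = (0.0111398/0.0112372 − 1)×1000 = (0.991332 − 1)×1000 = -8.668 permil
f_A = (δ_mix − δ_B)/(δ_A − δ_B) = (-48.4 − (-8.668))/(-53.928 − (-8.668))
f_A = -39.732 / -45.260 = 0.8779

0.878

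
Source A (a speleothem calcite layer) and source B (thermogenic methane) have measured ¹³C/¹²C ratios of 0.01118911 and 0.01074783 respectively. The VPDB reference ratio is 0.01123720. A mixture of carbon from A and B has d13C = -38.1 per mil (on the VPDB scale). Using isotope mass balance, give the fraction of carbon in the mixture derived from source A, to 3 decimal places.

0.139

δ_A = (0.01118911/0.01123720 − 1)×1000 = (0.995720 − 1)×1000 = -4.280 per mil
δ_B = (0.01074783/0.01123720 − 1)×1000 = (0.956451 − 1)×1000 = -43.549 per mil
f_A = (δ_mix − δ_B)/(δ_A − δ_B) = (-38.1 − (-43.549))/(-4.280 − (-43.549))
f_A = 5.449 / 39.270 = 0.1388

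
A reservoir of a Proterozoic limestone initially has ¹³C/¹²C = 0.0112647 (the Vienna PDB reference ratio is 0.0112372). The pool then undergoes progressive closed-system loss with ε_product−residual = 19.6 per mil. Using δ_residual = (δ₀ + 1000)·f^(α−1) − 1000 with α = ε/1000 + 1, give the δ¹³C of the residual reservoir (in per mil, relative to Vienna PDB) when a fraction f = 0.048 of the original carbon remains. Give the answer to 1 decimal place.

-55.5 per mil

δ₀ = (0.0112647/0.0112372 − 1)×1000 = (1.002447 − 1)×1000 = 2.447 per mil
α − 1 = ε/1000 = 0.0196
f^(α−1) = 0.048^(0.0196) = 0.942220
δ_res = (2.447 + 1000) × 0.942220 − 1000 = 944.526 − 1000 = -55.47 per mil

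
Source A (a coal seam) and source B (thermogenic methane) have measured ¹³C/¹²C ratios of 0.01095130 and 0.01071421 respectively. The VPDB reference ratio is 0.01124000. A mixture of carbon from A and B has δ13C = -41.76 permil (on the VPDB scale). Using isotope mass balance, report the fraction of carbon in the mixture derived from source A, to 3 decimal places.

δ_A = (0.01095130/0.01124000 − 1)×1000 = (0.974315 − 1)×1000 = -25.685 permil
δ_B = (0.01071421/0.01124000 − 1)×1000 = (0.953222 − 1)×1000 = -46.778 permil
f_A = (δ_mix − δ_B)/(δ_A − δ_B) = (-41.76 − (-46.778))/(-25.685 − (-46.778))
f_A = 5.018 / 21.093 = 0.2379

0.238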